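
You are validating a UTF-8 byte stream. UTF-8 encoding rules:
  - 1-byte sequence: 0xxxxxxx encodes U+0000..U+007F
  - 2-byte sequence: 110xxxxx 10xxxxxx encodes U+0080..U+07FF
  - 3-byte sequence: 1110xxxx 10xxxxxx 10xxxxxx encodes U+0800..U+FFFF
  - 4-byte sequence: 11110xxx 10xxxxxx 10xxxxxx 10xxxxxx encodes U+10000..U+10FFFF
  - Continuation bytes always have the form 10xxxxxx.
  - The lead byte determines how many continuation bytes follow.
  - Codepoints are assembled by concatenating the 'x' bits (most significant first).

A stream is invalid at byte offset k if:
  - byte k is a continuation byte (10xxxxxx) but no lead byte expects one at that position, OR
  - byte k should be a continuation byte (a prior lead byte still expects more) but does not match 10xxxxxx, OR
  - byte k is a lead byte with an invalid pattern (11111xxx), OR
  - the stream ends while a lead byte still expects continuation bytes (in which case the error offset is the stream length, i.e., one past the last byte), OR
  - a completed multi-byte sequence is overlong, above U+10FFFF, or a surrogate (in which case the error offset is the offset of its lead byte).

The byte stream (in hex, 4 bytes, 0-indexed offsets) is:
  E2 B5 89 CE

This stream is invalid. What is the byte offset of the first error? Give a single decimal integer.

Byte[0]=E2: 3-byte lead, need 2 cont bytes. acc=0x2
Byte[1]=B5: continuation. acc=(acc<<6)|0x35=0xB5
Byte[2]=89: continuation. acc=(acc<<6)|0x09=0x2D49
Completed: cp=U+2D49 (starts at byte 0)
Byte[3]=CE: 2-byte lead, need 1 cont bytes. acc=0xE
Byte[4]: stream ended, expected continuation. INVALID

Answer: 4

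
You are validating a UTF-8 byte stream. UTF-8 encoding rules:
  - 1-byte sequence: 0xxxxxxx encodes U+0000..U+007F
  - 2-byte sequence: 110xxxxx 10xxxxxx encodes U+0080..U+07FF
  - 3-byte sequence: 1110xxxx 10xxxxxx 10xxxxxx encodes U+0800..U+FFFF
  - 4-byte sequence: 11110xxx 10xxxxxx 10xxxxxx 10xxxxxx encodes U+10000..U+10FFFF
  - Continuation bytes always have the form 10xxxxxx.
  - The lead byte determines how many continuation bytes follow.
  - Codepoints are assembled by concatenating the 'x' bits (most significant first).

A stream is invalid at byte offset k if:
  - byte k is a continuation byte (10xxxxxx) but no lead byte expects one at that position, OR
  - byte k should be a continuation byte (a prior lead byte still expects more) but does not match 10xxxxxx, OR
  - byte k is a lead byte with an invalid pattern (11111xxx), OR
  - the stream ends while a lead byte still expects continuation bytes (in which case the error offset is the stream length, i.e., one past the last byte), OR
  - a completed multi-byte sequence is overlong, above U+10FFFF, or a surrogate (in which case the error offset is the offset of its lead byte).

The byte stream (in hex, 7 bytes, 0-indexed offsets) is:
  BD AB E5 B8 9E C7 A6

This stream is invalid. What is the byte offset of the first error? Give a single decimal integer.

Answer: 0

Derivation:
Byte[0]=BD: INVALID lead byte (not 0xxx/110x/1110/11110)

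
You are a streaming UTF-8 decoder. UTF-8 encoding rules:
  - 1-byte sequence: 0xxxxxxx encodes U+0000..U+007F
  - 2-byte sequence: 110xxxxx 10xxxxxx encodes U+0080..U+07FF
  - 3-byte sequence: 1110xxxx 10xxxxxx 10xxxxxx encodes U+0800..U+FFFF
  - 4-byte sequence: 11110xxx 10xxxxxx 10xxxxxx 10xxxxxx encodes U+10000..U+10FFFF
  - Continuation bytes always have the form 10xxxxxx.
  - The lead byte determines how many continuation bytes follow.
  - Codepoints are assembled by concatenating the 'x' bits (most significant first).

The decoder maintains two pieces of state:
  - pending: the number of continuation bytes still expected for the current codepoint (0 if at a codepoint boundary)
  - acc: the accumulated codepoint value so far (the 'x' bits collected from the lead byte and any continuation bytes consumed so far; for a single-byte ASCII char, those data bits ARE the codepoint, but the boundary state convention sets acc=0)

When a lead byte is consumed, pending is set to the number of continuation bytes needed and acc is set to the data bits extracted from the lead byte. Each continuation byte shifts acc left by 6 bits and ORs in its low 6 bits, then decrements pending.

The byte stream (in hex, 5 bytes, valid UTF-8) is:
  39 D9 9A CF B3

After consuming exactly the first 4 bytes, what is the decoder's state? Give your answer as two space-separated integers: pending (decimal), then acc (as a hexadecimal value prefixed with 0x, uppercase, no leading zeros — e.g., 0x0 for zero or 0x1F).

Answer: 1 0xF

Derivation:
Byte[0]=39: 1-byte. pending=0, acc=0x0
Byte[1]=D9: 2-byte lead. pending=1, acc=0x19
Byte[2]=9A: continuation. acc=(acc<<6)|0x1A=0x65A, pending=0
Byte[3]=CF: 2-byte lead. pending=1, acc=0xF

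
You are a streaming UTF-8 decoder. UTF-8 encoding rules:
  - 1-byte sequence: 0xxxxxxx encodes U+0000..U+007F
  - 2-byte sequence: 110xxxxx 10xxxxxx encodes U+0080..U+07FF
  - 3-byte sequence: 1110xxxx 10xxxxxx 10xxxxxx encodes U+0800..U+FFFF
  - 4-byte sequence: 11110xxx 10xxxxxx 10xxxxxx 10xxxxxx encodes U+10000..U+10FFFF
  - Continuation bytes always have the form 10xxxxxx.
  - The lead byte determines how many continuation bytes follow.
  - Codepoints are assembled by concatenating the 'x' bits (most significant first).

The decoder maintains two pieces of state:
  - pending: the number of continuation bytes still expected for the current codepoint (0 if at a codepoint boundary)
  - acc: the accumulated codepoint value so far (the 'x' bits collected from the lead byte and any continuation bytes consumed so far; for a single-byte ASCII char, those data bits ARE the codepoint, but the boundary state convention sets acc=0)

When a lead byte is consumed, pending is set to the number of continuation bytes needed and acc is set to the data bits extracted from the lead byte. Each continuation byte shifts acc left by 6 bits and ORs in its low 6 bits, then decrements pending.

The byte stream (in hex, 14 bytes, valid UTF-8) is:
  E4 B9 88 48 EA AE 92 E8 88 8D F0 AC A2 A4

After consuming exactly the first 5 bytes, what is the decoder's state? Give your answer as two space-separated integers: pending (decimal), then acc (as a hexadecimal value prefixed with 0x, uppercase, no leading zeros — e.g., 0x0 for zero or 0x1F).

Byte[0]=E4: 3-byte lead. pending=2, acc=0x4
Byte[1]=B9: continuation. acc=(acc<<6)|0x39=0x139, pending=1
Byte[2]=88: continuation. acc=(acc<<6)|0x08=0x4E48, pending=0
Byte[3]=48: 1-byte. pending=0, acc=0x0
Byte[4]=EA: 3-byte lead. pending=2, acc=0xA

Answer: 2 0xA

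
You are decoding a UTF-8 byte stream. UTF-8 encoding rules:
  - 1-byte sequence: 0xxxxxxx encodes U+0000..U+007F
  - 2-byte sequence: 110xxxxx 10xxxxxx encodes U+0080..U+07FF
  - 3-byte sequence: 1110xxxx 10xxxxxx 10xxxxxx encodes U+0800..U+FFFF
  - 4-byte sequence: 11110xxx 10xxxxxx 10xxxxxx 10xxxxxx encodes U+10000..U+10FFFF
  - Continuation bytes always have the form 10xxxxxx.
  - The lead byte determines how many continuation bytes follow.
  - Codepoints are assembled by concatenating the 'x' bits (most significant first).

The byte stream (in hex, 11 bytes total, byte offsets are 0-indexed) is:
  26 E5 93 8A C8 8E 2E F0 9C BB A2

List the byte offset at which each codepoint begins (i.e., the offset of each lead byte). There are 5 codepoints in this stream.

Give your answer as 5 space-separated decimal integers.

Byte[0]=26: 1-byte ASCII. cp=U+0026
Byte[1]=E5: 3-byte lead, need 2 cont bytes. acc=0x5
Byte[2]=93: continuation. acc=(acc<<6)|0x13=0x153
Byte[3]=8A: continuation. acc=(acc<<6)|0x0A=0x54CA
Completed: cp=U+54CA (starts at byte 1)
Byte[4]=C8: 2-byte lead, need 1 cont bytes. acc=0x8
Byte[5]=8E: continuation. acc=(acc<<6)|0x0E=0x20E
Completed: cp=U+020E (starts at byte 4)
Byte[6]=2E: 1-byte ASCII. cp=U+002E
Byte[7]=F0: 4-byte lead, need 3 cont bytes. acc=0x0
Byte[8]=9C: continuation. acc=(acc<<6)|0x1C=0x1C
Byte[9]=BB: continuation. acc=(acc<<6)|0x3B=0x73B
Byte[10]=A2: continuation. acc=(acc<<6)|0x22=0x1CEE2
Completed: cp=U+1CEE2 (starts at byte 7)

Answer: 0 1 4 6 7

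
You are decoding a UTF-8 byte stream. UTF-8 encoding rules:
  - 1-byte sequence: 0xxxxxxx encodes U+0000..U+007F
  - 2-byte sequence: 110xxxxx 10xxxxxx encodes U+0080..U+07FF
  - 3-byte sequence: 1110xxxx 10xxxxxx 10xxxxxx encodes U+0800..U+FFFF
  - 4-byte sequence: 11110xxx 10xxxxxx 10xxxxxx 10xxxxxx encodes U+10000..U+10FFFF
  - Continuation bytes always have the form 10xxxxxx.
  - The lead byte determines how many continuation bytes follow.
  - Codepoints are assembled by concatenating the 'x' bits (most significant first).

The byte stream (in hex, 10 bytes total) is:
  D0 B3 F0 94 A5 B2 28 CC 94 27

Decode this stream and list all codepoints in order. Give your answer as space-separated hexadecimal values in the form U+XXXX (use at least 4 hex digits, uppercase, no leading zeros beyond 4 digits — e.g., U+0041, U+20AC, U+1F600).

Answer: U+0433 U+14972 U+0028 U+0314 U+0027

Derivation:
Byte[0]=D0: 2-byte lead, need 1 cont bytes. acc=0x10
Byte[1]=B3: continuation. acc=(acc<<6)|0x33=0x433
Completed: cp=U+0433 (starts at byte 0)
Byte[2]=F0: 4-byte lead, need 3 cont bytes. acc=0x0
Byte[3]=94: continuation. acc=(acc<<6)|0x14=0x14
Byte[4]=A5: continuation. acc=(acc<<6)|0x25=0x525
Byte[5]=B2: continuation. acc=(acc<<6)|0x32=0x14972
Completed: cp=U+14972 (starts at byte 2)
Byte[6]=28: 1-byte ASCII. cp=U+0028
Byte[7]=CC: 2-byte lead, need 1 cont bytes. acc=0xC
Byte[8]=94: continuation. acc=(acc<<6)|0x14=0x314
Completed: cp=U+0314 (starts at byte 7)
Byte[9]=27: 1-byte ASCII. cp=U+0027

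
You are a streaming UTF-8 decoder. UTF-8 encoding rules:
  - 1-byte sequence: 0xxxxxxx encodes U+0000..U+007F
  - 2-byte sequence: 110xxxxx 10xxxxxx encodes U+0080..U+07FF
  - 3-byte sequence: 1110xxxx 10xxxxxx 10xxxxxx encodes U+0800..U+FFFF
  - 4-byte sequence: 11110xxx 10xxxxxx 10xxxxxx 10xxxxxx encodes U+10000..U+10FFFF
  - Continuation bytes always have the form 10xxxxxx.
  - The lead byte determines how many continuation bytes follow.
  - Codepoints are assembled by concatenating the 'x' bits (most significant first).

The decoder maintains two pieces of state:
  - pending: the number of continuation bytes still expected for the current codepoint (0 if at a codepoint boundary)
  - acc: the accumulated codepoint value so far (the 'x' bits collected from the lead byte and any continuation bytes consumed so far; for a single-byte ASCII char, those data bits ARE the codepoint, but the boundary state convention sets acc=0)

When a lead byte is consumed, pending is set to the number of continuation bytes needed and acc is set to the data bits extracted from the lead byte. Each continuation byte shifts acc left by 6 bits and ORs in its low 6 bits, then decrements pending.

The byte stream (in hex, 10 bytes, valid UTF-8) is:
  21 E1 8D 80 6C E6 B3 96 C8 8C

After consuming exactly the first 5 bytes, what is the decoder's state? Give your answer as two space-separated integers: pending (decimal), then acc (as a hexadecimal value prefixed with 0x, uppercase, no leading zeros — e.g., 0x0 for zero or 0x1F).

Byte[0]=21: 1-byte. pending=0, acc=0x0
Byte[1]=E1: 3-byte lead. pending=2, acc=0x1
Byte[2]=8D: continuation. acc=(acc<<6)|0x0D=0x4D, pending=1
Byte[3]=80: continuation. acc=(acc<<6)|0x00=0x1340, pending=0
Byte[4]=6C: 1-byte. pending=0, acc=0x0

Answer: 0 0x0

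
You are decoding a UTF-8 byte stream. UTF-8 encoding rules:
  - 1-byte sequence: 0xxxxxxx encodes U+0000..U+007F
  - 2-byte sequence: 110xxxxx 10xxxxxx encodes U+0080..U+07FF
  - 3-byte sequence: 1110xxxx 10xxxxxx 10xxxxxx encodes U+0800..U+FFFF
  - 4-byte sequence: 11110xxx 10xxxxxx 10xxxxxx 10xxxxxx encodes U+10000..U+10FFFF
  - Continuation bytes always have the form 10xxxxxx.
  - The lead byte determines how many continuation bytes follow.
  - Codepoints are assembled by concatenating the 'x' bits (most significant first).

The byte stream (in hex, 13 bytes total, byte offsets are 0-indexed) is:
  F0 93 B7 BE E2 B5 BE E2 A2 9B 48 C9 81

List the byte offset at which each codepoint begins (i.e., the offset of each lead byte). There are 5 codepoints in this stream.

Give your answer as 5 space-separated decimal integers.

Byte[0]=F0: 4-byte lead, need 3 cont bytes. acc=0x0
Byte[1]=93: continuation. acc=(acc<<6)|0x13=0x13
Byte[2]=B7: continuation. acc=(acc<<6)|0x37=0x4F7
Byte[3]=BE: continuation. acc=(acc<<6)|0x3E=0x13DFE
Completed: cp=U+13DFE (starts at byte 0)
Byte[4]=E2: 3-byte lead, need 2 cont bytes. acc=0x2
Byte[5]=B5: continuation. acc=(acc<<6)|0x35=0xB5
Byte[6]=BE: continuation. acc=(acc<<6)|0x3E=0x2D7E
Completed: cp=U+2D7E (starts at byte 4)
Byte[7]=E2: 3-byte lead, need 2 cont bytes. acc=0x2
Byte[8]=A2: continuation. acc=(acc<<6)|0x22=0xA2
Byte[9]=9B: continuation. acc=(acc<<6)|0x1B=0x289B
Completed: cp=U+289B (starts at byte 7)
Byte[10]=48: 1-byte ASCII. cp=U+0048
Byte[11]=C9: 2-byte lead, need 1 cont bytes. acc=0x9
Byte[12]=81: continuation. acc=(acc<<6)|0x01=0x241
Completed: cp=U+0241 (starts at byte 11)

Answer: 0 4 7 10 11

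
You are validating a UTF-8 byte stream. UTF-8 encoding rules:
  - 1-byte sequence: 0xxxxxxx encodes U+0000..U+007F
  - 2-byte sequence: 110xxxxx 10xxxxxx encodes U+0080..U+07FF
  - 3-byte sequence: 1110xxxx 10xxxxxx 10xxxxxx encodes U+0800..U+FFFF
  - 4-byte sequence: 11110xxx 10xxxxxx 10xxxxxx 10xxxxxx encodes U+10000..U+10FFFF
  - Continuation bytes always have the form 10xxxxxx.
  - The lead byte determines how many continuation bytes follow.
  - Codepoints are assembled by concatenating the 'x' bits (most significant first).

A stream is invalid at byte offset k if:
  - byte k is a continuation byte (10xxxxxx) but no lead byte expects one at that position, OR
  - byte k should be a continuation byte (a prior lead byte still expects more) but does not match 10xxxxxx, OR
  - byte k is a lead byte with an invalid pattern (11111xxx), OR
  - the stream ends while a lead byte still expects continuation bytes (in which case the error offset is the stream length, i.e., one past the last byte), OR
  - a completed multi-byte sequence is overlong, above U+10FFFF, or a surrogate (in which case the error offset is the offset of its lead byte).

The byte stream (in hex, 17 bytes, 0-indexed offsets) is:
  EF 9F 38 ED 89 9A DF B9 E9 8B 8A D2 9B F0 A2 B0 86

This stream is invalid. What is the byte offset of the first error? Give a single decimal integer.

Byte[0]=EF: 3-byte lead, need 2 cont bytes. acc=0xF
Byte[1]=9F: continuation. acc=(acc<<6)|0x1F=0x3DF
Byte[2]=38: expected 10xxxxxx continuation. INVALID

Answer: 2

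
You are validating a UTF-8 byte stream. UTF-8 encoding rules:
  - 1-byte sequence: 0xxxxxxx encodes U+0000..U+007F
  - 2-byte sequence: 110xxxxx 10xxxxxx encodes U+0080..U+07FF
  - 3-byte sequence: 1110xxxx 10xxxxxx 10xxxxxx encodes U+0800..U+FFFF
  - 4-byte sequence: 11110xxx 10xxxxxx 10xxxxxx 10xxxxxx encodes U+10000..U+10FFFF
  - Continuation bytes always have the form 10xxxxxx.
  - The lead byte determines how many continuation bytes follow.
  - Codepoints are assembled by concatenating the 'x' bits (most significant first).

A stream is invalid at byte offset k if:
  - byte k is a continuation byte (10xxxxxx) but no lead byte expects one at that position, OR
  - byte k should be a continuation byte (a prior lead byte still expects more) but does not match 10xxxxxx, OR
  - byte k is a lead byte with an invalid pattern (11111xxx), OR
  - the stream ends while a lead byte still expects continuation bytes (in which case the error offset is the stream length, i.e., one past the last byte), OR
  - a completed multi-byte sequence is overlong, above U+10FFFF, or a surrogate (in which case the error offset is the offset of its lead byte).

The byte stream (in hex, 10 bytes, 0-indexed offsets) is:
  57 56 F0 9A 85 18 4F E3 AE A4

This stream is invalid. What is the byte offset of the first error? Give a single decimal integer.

Byte[0]=57: 1-byte ASCII. cp=U+0057
Byte[1]=56: 1-byte ASCII. cp=U+0056
Byte[2]=F0: 4-byte lead, need 3 cont bytes. acc=0x0
Byte[3]=9A: continuation. acc=(acc<<6)|0x1A=0x1A
Byte[4]=85: continuation. acc=(acc<<6)|0x05=0x685
Byte[5]=18: expected 10xxxxxx continuation. INVALID

Answer: 5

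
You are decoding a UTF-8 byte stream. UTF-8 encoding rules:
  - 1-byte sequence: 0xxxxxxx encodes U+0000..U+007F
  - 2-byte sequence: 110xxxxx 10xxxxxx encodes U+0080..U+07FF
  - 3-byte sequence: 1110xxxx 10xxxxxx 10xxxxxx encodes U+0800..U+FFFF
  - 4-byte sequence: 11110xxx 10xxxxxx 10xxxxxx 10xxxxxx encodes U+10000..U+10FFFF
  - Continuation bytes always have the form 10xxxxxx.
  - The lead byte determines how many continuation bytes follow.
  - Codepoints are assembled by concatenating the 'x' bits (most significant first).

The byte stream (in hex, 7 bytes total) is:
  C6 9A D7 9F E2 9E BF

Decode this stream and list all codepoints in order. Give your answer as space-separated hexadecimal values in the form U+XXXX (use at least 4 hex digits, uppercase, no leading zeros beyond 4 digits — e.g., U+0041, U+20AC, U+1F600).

Answer: U+019A U+05DF U+27BF

Derivation:
Byte[0]=C6: 2-byte lead, need 1 cont bytes. acc=0x6
Byte[1]=9A: continuation. acc=(acc<<6)|0x1A=0x19A
Completed: cp=U+019A (starts at byte 0)
Byte[2]=D7: 2-byte lead, need 1 cont bytes. acc=0x17
Byte[3]=9F: continuation. acc=(acc<<6)|0x1F=0x5DF
Completed: cp=U+05DF (starts at byte 2)
Byte[4]=E2: 3-byte lead, need 2 cont bytes. acc=0x2
Byte[5]=9E: continuation. acc=(acc<<6)|0x1E=0x9E
Byte[6]=BF: continuation. acc=(acc<<6)|0x3F=0x27BF
Completed: cp=U+27BF (starts at byte 4)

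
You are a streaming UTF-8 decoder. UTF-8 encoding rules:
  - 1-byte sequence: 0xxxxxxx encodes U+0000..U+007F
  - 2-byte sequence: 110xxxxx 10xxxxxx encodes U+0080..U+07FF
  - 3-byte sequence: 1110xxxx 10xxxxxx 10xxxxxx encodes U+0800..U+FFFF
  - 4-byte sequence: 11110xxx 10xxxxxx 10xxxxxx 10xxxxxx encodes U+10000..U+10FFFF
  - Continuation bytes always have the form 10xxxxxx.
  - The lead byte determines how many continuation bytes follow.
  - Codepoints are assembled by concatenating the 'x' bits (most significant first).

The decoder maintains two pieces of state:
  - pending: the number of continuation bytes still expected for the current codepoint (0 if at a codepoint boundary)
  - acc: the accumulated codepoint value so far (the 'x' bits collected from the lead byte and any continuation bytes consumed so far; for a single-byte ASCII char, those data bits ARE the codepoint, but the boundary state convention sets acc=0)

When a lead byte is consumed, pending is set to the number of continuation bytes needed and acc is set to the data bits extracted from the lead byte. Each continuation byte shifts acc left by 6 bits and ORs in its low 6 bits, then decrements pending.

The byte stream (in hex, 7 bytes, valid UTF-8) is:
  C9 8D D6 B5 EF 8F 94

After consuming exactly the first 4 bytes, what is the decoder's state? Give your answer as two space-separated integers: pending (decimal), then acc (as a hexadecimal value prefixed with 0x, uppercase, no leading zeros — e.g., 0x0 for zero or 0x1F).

Byte[0]=C9: 2-byte lead. pending=1, acc=0x9
Byte[1]=8D: continuation. acc=(acc<<6)|0x0D=0x24D, pending=0
Byte[2]=D6: 2-byte lead. pending=1, acc=0x16
Byte[3]=B5: continuation. acc=(acc<<6)|0x35=0x5B5, pending=0

Answer: 0 0x5B5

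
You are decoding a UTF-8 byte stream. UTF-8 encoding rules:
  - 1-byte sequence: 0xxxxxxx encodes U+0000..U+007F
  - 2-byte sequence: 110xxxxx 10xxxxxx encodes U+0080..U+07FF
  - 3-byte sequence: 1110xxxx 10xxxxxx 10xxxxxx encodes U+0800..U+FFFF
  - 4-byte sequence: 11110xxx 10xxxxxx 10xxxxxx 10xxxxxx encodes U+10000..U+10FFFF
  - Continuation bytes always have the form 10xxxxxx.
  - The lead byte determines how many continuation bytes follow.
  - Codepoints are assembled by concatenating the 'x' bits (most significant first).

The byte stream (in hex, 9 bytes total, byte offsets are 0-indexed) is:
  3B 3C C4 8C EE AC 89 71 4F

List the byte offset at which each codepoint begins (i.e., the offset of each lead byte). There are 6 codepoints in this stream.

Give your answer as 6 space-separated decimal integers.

Answer: 0 1 2 4 7 8

Derivation:
Byte[0]=3B: 1-byte ASCII. cp=U+003B
Byte[1]=3C: 1-byte ASCII. cp=U+003C
Byte[2]=C4: 2-byte lead, need 1 cont bytes. acc=0x4
Byte[3]=8C: continuation. acc=(acc<<6)|0x0C=0x10C
Completed: cp=U+010C (starts at byte 2)
Byte[4]=EE: 3-byte lead, need 2 cont bytes. acc=0xE
Byte[5]=AC: continuation. acc=(acc<<6)|0x2C=0x3AC
Byte[6]=89: continuation. acc=(acc<<6)|0x09=0xEB09
Completed: cp=U+EB09 (starts at byte 4)
Byte[7]=71: 1-byte ASCII. cp=U+0071
Byte[8]=4F: 1-byte ASCII. cp=U+004F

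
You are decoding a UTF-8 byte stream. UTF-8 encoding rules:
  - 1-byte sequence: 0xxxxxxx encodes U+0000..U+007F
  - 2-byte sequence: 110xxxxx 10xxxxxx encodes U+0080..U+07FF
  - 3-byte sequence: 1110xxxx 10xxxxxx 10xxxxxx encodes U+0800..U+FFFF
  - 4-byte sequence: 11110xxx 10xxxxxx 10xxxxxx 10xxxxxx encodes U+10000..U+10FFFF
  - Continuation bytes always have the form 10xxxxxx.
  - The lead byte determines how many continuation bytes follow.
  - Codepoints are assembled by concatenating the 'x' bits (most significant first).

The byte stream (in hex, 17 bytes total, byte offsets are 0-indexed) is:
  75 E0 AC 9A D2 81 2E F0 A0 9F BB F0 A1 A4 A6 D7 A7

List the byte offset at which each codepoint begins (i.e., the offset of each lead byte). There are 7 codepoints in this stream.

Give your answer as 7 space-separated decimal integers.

Answer: 0 1 4 6 7 11 15

Derivation:
Byte[0]=75: 1-byte ASCII. cp=U+0075
Byte[1]=E0: 3-byte lead, need 2 cont bytes. acc=0x0
Byte[2]=AC: continuation. acc=(acc<<6)|0x2C=0x2C
Byte[3]=9A: continuation. acc=(acc<<6)|0x1A=0xB1A
Completed: cp=U+0B1A (starts at byte 1)
Byte[4]=D2: 2-byte lead, need 1 cont bytes. acc=0x12
Byte[5]=81: continuation. acc=(acc<<6)|0x01=0x481
Completed: cp=U+0481 (starts at byte 4)
Byte[6]=2E: 1-byte ASCII. cp=U+002E
Byte[7]=F0: 4-byte lead, need 3 cont bytes. acc=0x0
Byte[8]=A0: continuation. acc=(acc<<6)|0x20=0x20
Byte[9]=9F: continuation. acc=(acc<<6)|0x1F=0x81F
Byte[10]=BB: continuation. acc=(acc<<6)|0x3B=0x207FB
Completed: cp=U+207FB (starts at byte 7)
Byte[11]=F0: 4-byte lead, need 3 cont bytes. acc=0x0
Byte[12]=A1: continuation. acc=(acc<<6)|0x21=0x21
Byte[13]=A4: continuation. acc=(acc<<6)|0x24=0x864
Byte[14]=A6: continuation. acc=(acc<<6)|0x26=0x21926
Completed: cp=U+21926 (starts at byte 11)
Byte[15]=D7: 2-byte lead, need 1 cont bytes. acc=0x17
Byte[16]=A7: continuation. acc=(acc<<6)|0x27=0x5E7
Completed: cp=U+05E7 (starts at byte 15)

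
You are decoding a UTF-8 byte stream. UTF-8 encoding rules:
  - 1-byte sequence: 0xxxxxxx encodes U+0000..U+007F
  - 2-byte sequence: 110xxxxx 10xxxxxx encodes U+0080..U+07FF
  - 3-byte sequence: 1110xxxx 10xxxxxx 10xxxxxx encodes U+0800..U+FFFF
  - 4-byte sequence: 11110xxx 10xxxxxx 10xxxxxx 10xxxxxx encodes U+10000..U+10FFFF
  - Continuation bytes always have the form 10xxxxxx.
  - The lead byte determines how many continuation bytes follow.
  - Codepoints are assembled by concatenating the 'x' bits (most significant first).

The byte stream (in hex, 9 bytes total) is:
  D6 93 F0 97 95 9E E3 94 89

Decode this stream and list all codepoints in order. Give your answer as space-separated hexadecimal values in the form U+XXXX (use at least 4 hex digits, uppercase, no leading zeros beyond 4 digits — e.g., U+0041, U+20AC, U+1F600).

Answer: U+0593 U+1755E U+3509

Derivation:
Byte[0]=D6: 2-byte lead, need 1 cont bytes. acc=0x16
Byte[1]=93: continuation. acc=(acc<<6)|0x13=0x593
Completed: cp=U+0593 (starts at byte 0)
Byte[2]=F0: 4-byte lead, need 3 cont bytes. acc=0x0
Byte[3]=97: continuation. acc=(acc<<6)|0x17=0x17
Byte[4]=95: continuation. acc=(acc<<6)|0x15=0x5D5
Byte[5]=9E: continuation. acc=(acc<<6)|0x1E=0x1755E
Completed: cp=U+1755E (starts at byte 2)
Byte[6]=E3: 3-byte lead, need 2 cont bytes. acc=0x3
Byte[7]=94: continuation. acc=(acc<<6)|0x14=0xD4
Byte[8]=89: continuation. acc=(acc<<6)|0x09=0x3509
Completed: cp=U+3509 (starts at byte 6)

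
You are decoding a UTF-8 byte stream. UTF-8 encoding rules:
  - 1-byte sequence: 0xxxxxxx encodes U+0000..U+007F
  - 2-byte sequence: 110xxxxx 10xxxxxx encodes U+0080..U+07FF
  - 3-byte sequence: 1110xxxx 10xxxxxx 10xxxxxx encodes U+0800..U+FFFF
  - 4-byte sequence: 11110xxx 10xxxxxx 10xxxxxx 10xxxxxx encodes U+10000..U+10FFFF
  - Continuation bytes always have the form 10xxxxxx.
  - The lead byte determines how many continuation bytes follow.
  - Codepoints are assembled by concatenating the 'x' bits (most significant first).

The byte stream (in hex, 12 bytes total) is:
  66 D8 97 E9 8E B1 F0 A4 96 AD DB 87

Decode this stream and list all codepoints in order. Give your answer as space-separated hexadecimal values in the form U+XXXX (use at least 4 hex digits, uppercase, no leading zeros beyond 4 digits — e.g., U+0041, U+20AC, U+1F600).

Answer: U+0066 U+0617 U+93B1 U+245AD U+06C7

Derivation:
Byte[0]=66: 1-byte ASCII. cp=U+0066
Byte[1]=D8: 2-byte lead, need 1 cont bytes. acc=0x18
Byte[2]=97: continuation. acc=(acc<<6)|0x17=0x617
Completed: cp=U+0617 (starts at byte 1)
Byte[3]=E9: 3-byte lead, need 2 cont bytes. acc=0x9
Byte[4]=8E: continuation. acc=(acc<<6)|0x0E=0x24E
Byte[5]=B1: continuation. acc=(acc<<6)|0x31=0x93B1
Completed: cp=U+93B1 (starts at byte 3)
Byte[6]=F0: 4-byte lead, need 3 cont bytes. acc=0x0
Byte[7]=A4: continuation. acc=(acc<<6)|0x24=0x24
Byte[8]=96: continuation. acc=(acc<<6)|0x16=0x916
Byte[9]=AD: continuation. acc=(acc<<6)|0x2D=0x245AD
Completed: cp=U+245AD (starts at byte 6)
Byte[10]=DB: 2-byte lead, need 1 cont bytes. acc=0x1B
Byte[11]=87: continuation. acc=(acc<<6)|0x07=0x6C7
Completed: cp=U+06C7 (starts at byte 10)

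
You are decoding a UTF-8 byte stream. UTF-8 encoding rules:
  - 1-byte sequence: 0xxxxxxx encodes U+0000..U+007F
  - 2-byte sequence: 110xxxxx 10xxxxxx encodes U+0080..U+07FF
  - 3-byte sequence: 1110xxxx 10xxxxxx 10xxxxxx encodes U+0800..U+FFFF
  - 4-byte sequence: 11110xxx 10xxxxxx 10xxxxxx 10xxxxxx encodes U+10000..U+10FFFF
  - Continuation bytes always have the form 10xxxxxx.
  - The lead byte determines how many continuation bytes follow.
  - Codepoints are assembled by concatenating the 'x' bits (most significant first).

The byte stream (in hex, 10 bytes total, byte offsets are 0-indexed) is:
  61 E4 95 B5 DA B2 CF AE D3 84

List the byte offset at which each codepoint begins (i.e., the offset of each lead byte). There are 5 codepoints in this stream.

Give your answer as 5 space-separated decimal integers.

Answer: 0 1 4 6 8

Derivation:
Byte[0]=61: 1-byte ASCII. cp=U+0061
Byte[1]=E4: 3-byte lead, need 2 cont bytes. acc=0x4
Byte[2]=95: continuation. acc=(acc<<6)|0x15=0x115
Byte[3]=B5: continuation. acc=(acc<<6)|0x35=0x4575
Completed: cp=U+4575 (starts at byte 1)
Byte[4]=DA: 2-byte lead, need 1 cont bytes. acc=0x1A
Byte[5]=B2: continuation. acc=(acc<<6)|0x32=0x6B2
Completed: cp=U+06B2 (starts at byte 4)
Byte[6]=CF: 2-byte lead, need 1 cont bytes. acc=0xF
Byte[7]=AE: continuation. acc=(acc<<6)|0x2E=0x3EE
Completed: cp=U+03EE (starts at byte 6)
Byte[8]=D3: 2-byte lead, need 1 cont bytes. acc=0x13
Byte[9]=84: continuation. acc=(acc<<6)|0x04=0x4C4
Completed: cp=U+04C4 (starts at byte 8)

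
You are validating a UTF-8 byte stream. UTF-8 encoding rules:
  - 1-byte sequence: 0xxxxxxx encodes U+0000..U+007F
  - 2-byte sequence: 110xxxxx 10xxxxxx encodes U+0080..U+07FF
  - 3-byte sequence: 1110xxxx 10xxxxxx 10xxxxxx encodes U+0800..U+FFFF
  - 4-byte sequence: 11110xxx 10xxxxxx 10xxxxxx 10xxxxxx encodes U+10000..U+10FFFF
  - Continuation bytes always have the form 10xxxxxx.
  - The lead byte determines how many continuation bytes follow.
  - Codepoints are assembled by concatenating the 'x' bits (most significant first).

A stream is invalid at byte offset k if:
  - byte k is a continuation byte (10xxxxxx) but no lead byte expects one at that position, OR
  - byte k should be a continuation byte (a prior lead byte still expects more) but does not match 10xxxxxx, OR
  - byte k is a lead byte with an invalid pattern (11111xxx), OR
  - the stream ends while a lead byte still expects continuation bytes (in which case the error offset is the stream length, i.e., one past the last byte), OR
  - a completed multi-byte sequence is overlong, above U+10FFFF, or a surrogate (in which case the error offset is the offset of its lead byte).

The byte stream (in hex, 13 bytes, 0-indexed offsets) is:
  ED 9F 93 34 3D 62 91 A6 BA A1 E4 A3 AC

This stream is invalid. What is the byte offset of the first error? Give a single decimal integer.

Answer: 6

Derivation:
Byte[0]=ED: 3-byte lead, need 2 cont bytes. acc=0xD
Byte[1]=9F: continuation. acc=(acc<<6)|0x1F=0x35F
Byte[2]=93: continuation. acc=(acc<<6)|0x13=0xD7D3
Completed: cp=U+D7D3 (starts at byte 0)
Byte[3]=34: 1-byte ASCII. cp=U+0034
Byte[4]=3D: 1-byte ASCII. cp=U+003D
Byte[5]=62: 1-byte ASCII. cp=U+0062
Byte[6]=91: INVALID lead byte (not 0xxx/110x/1110/11110)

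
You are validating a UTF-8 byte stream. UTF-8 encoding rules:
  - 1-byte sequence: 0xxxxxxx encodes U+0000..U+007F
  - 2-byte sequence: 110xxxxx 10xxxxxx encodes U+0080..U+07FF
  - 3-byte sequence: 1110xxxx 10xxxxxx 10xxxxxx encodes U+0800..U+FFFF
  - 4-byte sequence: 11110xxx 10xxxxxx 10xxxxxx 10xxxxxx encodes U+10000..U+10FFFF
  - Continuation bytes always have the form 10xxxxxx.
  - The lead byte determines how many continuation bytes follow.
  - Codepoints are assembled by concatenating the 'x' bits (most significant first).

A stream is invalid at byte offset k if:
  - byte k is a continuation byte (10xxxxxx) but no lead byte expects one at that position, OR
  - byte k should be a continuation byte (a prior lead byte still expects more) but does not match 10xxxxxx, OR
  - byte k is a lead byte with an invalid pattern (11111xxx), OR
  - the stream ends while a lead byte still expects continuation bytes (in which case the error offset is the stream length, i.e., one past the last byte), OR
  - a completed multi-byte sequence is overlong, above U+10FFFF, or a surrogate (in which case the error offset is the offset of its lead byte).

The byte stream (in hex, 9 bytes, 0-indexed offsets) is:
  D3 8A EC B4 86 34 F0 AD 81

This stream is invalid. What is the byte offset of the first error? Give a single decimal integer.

Byte[0]=D3: 2-byte lead, need 1 cont bytes. acc=0x13
Byte[1]=8A: continuation. acc=(acc<<6)|0x0A=0x4CA
Completed: cp=U+04CA (starts at byte 0)
Byte[2]=EC: 3-byte lead, need 2 cont bytes. acc=0xC
Byte[3]=B4: continuation. acc=(acc<<6)|0x34=0x334
Byte[4]=86: continuation. acc=(acc<<6)|0x06=0xCD06
Completed: cp=U+CD06 (starts at byte 2)
Byte[5]=34: 1-byte ASCII. cp=U+0034
Byte[6]=F0: 4-byte lead, need 3 cont bytes. acc=0x0
Byte[7]=AD: continuation. acc=(acc<<6)|0x2D=0x2D
Byte[8]=81: continuation. acc=(acc<<6)|0x01=0xB41
Byte[9]: stream ended, expected continuation. INVALID

Answer: 9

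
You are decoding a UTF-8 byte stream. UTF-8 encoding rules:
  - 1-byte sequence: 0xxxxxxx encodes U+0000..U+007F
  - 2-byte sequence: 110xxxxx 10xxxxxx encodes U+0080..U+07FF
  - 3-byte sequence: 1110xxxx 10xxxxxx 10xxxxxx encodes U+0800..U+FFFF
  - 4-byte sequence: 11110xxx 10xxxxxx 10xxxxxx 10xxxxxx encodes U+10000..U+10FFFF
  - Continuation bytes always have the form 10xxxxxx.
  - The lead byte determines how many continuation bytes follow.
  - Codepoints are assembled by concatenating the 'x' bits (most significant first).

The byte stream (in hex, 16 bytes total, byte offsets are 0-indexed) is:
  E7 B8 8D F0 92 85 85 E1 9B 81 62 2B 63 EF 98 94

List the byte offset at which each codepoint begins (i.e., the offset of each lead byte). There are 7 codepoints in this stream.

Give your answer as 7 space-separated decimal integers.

Byte[0]=E7: 3-byte lead, need 2 cont bytes. acc=0x7
Byte[1]=B8: continuation. acc=(acc<<6)|0x38=0x1F8
Byte[2]=8D: continuation. acc=(acc<<6)|0x0D=0x7E0D
Completed: cp=U+7E0D (starts at byte 0)
Byte[3]=F0: 4-byte lead, need 3 cont bytes. acc=0x0
Byte[4]=92: continuation. acc=(acc<<6)|0x12=0x12
Byte[5]=85: continuation. acc=(acc<<6)|0x05=0x485
Byte[6]=85: continuation. acc=(acc<<6)|0x05=0x12145
Completed: cp=U+12145 (starts at byte 3)
Byte[7]=E1: 3-byte lead, need 2 cont bytes. acc=0x1
Byte[8]=9B: continuation. acc=(acc<<6)|0x1B=0x5B
Byte[9]=81: continuation. acc=(acc<<6)|0x01=0x16C1
Completed: cp=U+16C1 (starts at byte 7)
Byte[10]=62: 1-byte ASCII. cp=U+0062
Byte[11]=2B: 1-byte ASCII. cp=U+002B
Byte[12]=63: 1-byte ASCII. cp=U+0063
Byte[13]=EF: 3-byte lead, need 2 cont bytes. acc=0xF
Byte[14]=98: continuation. acc=(acc<<6)|0x18=0x3D8
Byte[15]=94: continuation. acc=(acc<<6)|0x14=0xF614
Completed: cp=U+F614 (starts at byte 13)

Answer: 0 3 7 10 11 12 13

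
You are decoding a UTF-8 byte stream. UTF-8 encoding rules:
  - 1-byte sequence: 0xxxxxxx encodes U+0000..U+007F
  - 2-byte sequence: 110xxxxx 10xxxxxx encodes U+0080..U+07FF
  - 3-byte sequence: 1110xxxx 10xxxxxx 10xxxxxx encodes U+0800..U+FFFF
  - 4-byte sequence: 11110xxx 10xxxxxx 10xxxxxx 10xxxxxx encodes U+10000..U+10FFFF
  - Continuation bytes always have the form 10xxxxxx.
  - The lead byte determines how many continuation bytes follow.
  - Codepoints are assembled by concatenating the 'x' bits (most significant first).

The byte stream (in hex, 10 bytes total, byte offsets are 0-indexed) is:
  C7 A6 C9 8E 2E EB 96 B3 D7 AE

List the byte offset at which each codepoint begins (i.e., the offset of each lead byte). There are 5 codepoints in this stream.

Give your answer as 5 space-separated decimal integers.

Answer: 0 2 4 5 8

Derivation:
Byte[0]=C7: 2-byte lead, need 1 cont bytes. acc=0x7
Byte[1]=A6: continuation. acc=(acc<<6)|0x26=0x1E6
Completed: cp=U+01E6 (starts at byte 0)
Byte[2]=C9: 2-byte lead, need 1 cont bytes. acc=0x9
Byte[3]=8E: continuation. acc=(acc<<6)|0x0E=0x24E
Completed: cp=U+024E (starts at byte 2)
Byte[4]=2E: 1-byte ASCII. cp=U+002E
Byte[5]=EB: 3-byte lead, need 2 cont bytes. acc=0xB
Byte[6]=96: continuation. acc=(acc<<6)|0x16=0x2D6
Byte[7]=B3: continuation. acc=(acc<<6)|0x33=0xB5B3
Completed: cp=U+B5B3 (starts at byte 5)
Byte[8]=D7: 2-byte lead, need 1 cont bytes. acc=0x17
Byte[9]=AE: continuation. acc=(acc<<6)|0x2E=0x5EE
Completed: cp=U+05EE (starts at byte 8)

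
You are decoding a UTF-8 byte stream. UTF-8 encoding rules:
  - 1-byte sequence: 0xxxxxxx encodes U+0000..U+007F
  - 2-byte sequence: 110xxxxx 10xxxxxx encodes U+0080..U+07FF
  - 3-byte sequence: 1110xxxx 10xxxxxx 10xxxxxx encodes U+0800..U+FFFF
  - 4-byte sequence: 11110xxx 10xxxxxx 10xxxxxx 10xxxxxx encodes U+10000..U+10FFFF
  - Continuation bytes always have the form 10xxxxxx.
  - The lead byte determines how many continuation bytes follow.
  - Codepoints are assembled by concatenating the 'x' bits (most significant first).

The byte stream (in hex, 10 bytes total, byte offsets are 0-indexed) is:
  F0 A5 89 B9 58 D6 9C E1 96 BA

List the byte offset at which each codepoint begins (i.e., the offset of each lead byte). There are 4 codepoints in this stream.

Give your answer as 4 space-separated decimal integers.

Byte[0]=F0: 4-byte lead, need 3 cont bytes. acc=0x0
Byte[1]=A5: continuation. acc=(acc<<6)|0x25=0x25
Byte[2]=89: continuation. acc=(acc<<6)|0x09=0x949
Byte[3]=B9: continuation. acc=(acc<<6)|0x39=0x25279
Completed: cp=U+25279 (starts at byte 0)
Byte[4]=58: 1-byte ASCII. cp=U+0058
Byte[5]=D6: 2-byte lead, need 1 cont bytes. acc=0x16
Byte[6]=9C: continuation. acc=(acc<<6)|0x1C=0x59C
Completed: cp=U+059C (starts at byte 5)
Byte[7]=E1: 3-byte lead, need 2 cont bytes. acc=0x1
Byte[8]=96: continuation. acc=(acc<<6)|0x16=0x56
Byte[9]=BA: continuation. acc=(acc<<6)|0x3A=0x15BA
Completed: cp=U+15BA (starts at byte 7)

Answer: 0 4 5 7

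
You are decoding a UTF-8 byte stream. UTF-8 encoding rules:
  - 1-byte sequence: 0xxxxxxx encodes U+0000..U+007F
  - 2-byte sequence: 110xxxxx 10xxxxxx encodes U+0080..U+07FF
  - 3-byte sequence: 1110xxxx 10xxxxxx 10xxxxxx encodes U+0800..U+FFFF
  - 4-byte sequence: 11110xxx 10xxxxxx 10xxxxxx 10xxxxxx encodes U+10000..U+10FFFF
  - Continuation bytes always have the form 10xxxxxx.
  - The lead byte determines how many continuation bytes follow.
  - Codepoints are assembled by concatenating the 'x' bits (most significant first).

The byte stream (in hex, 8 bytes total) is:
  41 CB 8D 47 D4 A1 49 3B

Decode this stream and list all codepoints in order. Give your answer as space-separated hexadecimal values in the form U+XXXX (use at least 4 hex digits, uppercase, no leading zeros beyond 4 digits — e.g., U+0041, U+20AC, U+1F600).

Answer: U+0041 U+02CD U+0047 U+0521 U+0049 U+003B

Derivation:
Byte[0]=41: 1-byte ASCII. cp=U+0041
Byte[1]=CB: 2-byte lead, need 1 cont bytes. acc=0xB
Byte[2]=8D: continuation. acc=(acc<<6)|0x0D=0x2CD
Completed: cp=U+02CD (starts at byte 1)
Byte[3]=47: 1-byte ASCII. cp=U+0047
Byte[4]=D4: 2-byte lead, need 1 cont bytes. acc=0x14
Byte[5]=A1: continuation. acc=(acc<<6)|0x21=0x521
Completed: cp=U+0521 (starts at byte 4)
Byte[6]=49: 1-byte ASCII. cp=U+0049
Byte[7]=3B: 1-byte ASCII. cp=U+003B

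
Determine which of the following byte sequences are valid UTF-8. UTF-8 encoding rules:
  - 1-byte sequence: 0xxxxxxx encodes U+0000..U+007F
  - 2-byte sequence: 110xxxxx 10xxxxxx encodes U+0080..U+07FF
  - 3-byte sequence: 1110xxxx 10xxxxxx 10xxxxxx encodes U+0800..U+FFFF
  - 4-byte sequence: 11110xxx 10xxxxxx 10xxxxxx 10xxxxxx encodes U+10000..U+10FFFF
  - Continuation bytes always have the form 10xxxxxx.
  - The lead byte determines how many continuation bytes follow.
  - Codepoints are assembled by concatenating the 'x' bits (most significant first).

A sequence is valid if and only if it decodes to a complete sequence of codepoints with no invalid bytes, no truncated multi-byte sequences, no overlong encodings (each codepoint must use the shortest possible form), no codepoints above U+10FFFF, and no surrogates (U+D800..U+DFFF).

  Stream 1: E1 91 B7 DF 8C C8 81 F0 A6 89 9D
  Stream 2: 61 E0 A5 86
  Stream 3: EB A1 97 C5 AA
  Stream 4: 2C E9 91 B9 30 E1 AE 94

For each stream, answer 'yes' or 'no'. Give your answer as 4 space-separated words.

Answer: yes yes yes yes

Derivation:
Stream 1: decodes cleanly. VALID
Stream 2: decodes cleanly. VALID
Stream 3: decodes cleanly. VALID
Stream 4: decodes cleanly. VALID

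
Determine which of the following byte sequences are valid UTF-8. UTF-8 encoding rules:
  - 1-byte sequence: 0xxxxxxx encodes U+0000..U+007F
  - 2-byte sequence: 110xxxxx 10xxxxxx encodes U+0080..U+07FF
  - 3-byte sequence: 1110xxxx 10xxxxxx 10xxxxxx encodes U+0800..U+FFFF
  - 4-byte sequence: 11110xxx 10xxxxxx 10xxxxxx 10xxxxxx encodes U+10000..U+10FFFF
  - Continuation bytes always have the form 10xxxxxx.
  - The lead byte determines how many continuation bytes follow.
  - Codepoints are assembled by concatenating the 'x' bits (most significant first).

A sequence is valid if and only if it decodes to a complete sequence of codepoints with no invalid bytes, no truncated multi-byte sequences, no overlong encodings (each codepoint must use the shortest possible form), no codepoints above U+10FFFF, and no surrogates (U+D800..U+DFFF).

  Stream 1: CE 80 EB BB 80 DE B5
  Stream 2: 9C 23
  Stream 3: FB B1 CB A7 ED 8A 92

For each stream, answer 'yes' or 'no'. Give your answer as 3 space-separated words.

Answer: yes no no

Derivation:
Stream 1: decodes cleanly. VALID
Stream 2: error at byte offset 0. INVALID
Stream 3: error at byte offset 0. INVALID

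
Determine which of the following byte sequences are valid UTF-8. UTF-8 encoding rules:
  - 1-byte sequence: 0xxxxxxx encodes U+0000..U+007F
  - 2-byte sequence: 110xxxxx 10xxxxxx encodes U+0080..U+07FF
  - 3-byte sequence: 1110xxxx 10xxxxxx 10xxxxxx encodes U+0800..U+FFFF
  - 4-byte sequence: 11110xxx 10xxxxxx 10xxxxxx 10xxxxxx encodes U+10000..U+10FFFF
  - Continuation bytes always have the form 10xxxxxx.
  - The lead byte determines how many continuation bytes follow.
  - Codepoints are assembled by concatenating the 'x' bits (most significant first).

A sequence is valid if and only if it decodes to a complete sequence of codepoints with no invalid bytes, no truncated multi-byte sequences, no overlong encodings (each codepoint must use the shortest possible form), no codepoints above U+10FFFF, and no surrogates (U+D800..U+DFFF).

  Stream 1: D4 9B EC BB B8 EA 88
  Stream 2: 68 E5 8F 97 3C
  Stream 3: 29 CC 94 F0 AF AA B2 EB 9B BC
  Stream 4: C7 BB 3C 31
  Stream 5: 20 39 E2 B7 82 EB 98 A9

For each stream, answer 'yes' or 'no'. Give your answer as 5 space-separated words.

Answer: no yes yes yes yes

Derivation:
Stream 1: error at byte offset 7. INVALID
Stream 2: decodes cleanly. VALID
Stream 3: decodes cleanly. VALID
Stream 4: decodes cleanly. VALID
Stream 5: decodes cleanly. VALID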